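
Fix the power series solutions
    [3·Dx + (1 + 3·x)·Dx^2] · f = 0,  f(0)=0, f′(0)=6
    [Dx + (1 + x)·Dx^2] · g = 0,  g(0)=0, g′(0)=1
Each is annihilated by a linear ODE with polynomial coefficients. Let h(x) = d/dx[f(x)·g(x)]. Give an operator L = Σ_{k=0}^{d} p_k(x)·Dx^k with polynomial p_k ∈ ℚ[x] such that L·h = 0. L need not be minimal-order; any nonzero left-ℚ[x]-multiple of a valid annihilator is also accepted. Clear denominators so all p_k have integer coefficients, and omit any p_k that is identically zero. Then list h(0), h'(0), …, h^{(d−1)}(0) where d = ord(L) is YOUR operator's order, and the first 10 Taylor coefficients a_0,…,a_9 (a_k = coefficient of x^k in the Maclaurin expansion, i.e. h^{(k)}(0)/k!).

f: a_k = 0, 6, -9, 18, -81/2, 486/5, -243, 4374/7, -6561/4, 4374, …
g: a_k = 0, 1, -1/2, 1/3, -1/4, 1/5, -1/6, 1/7, -1/8, 1/9, …
L₀ := L_f ⊗_s L_g (sym. prod.), ord ≤ 4.
Derive L from L₀ (diff closure).
L = (30 + 72·x + 54·x^2) + (76 + 354·x + 540·x^2 + 270·x^3)·Dx + (29 + 200·x + 486·x^2 + 504·x^3 + 189·x^4)·Dx^2 + (2 + 19·x + 68·x^2 + 114·x^3 + 90·x^4 + 27·x^5)·Dx^3  (order 3).
h: a_k = 0, 12, -36, 98, -270, 3807/5, -10934/5, 44511/7, -652401/35, 11536799/210, …
ICs: h(0) = 0, h′(0) = 12, h′′(0) = -72.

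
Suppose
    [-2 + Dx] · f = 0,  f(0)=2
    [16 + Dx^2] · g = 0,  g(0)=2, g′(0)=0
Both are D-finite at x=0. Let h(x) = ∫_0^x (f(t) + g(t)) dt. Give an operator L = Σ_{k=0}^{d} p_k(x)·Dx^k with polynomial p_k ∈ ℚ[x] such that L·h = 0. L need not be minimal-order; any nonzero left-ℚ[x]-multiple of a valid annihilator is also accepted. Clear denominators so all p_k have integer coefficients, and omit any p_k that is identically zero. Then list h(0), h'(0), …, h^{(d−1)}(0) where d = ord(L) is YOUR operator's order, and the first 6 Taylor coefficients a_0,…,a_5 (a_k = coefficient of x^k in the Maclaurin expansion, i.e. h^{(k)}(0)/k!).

f: a_k = 2, 4, 4, 8/3, 4/3, 8/15, …
g: a_k = 2, 0, -16, 0, 64/3, 0, …
Sum ⇒ L₀ = lclm(L_f,L_g) in ℚ(x)⟨Dx⟩.
h=∫₀ˣh₀: take L = L₀·Dx.
L = -32·Dx + 16·Dx^2 - 2·Dx^3 + Dx^4  (order 4).
h: a_k = 0, 4, 2, -4, 2/3, 68/15, …
ICs: h(0) = 0, h′(0) = 4, h′′(0) = 4, h′′′(0) = -24.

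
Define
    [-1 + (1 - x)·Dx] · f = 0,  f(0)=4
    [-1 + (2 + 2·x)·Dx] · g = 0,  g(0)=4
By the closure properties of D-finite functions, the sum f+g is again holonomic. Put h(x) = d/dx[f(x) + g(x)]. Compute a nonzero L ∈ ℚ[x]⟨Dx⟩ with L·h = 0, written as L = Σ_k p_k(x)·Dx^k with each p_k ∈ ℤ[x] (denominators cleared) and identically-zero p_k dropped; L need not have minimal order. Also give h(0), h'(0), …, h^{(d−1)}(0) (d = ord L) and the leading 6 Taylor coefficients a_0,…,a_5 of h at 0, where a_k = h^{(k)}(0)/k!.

f: a_k = 4, 4, 4, 4, 4, 4, …
g: a_k = 4, 2, -1/2, 1/4, -5/32, 7/64, …
h₀=f+g: left-lcm gives L₀, ord ≤ 2.
h₀' ⇒ L via d/dx closure of L₀.
L = (-18 - 6·x) + (-21 - 54·x - 21·x^2)·Dx + (10 + 6·x - 10·x^2 - 6·x^3)·Dx^2  (order 2).
h: a_k = 6, 7, 51/4, 123/8, 1315/64, 3009/128, …
ICs: h(0) = 6, h′(0) = 7.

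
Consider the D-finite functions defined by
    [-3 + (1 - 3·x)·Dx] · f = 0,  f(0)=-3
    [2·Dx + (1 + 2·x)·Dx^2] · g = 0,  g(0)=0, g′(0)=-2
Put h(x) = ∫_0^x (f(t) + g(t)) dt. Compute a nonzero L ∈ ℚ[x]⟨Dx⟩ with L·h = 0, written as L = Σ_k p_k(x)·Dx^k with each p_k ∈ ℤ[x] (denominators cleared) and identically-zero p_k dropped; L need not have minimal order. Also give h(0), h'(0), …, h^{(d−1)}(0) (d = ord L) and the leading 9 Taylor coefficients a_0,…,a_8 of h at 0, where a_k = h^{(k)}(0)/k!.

f: a_k = -3, -9, -27, -81, -243, -729, -2187, -6561, -19683, …
g: a_k = 0, -2, 2, -8/3, 4, -32/5, 32/3, -128/7, 32, …
L₀ := lclm(L_f,L_g); ord L₀ ≤ 1+2.
Integrate: L := L₀·Dx.
L = (78 + 36·x)·Dx^2 + (23 + 132·x + 72·x^2)·Dx^3 + (-4 + x + 27·x^2 + 18·x^3)·Dx^4  (order 4).
h: a_k = 0, -3, -11/2, -25/3, -251/12, -239/5, -3677/30, -6529/21, -46055/56, …
ICs: h(0) = 0, h′(0) = -3, h′′(0) = -11, h′′′(0) = -50.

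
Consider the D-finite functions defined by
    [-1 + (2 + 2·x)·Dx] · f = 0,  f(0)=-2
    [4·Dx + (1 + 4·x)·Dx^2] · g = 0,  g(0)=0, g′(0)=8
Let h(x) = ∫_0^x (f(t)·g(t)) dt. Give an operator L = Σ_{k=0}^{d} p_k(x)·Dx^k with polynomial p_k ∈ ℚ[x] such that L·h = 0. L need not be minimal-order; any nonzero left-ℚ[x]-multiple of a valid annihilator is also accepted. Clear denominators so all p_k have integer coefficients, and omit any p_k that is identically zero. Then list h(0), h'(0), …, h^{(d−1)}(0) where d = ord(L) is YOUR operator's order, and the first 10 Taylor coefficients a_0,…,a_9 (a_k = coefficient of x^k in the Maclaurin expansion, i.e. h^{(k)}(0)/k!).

f: a_k = -2, -1, 1/4, -1/8, 5/64, -7/128, 21/512, -33/1024, 429/16384, -715/32768, …
g: a_k = 0, 8, -16, 128/3, -128, 2048/5, -4096/3, 32768/7, -16384, 524288/9, …
Product ⇒ symmetric product L₀, ord ≤ 2.
Integrate: L := L₀·Dx.
L = (-5 + 4·x)·Dx + (12 + 12·x)·Dx^2 + (4 + 24·x + 36·x^2 + 16·x^3)·Dx^3  (order 3).
h: a_k = 0, 0, -8, 8, -101/6, 125/3, -81349/720, 547691/1680, -52913387/53760, 372033667/120960, …
ICs: h(0) = 0, h′(0) = 0, h′′(0) = -16.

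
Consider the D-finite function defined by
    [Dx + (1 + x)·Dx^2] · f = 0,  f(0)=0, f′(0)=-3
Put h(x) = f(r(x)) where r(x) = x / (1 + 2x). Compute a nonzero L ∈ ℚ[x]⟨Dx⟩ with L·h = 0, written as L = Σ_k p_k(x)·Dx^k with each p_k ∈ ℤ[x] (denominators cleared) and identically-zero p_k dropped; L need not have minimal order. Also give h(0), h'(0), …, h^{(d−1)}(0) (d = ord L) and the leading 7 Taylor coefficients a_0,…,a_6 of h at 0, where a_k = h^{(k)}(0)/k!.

L = (5 + 12·x)·Dx + (1 + 5·x + 6·x^2)·Dx^2  (order 2).
h: a_k = 0, -3, 15/2, -19, 195/4, -633/5, 665/2, …
ICs: h(0) = 0, h′(0) = -3.

f: a_k = 0, -3, 3/2, -1, 3/4, -3/5, 1/2, …
h₀=f(r): pull back L_f along r ⇒ L₀.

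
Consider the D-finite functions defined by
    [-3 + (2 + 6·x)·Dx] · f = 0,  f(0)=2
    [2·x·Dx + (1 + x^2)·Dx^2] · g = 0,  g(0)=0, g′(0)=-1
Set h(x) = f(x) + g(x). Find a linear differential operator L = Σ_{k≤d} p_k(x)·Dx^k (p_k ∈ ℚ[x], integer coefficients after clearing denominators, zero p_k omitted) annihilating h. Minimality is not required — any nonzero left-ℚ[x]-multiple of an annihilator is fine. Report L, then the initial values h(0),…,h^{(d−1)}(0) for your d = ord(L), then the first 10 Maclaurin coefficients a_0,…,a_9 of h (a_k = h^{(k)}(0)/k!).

L = (-12 - 90·x + 36·x^2 + 54·x^3)·Dx + (-35 - 48·x - 102·x^2 + 144·x^3 + 189·x^4)·Dx^2 + (-6 - 10·x + 36·x^2 + 44·x^3 + 42·x^4 + 54·x^5)·Dx^3  (order 3).
h: a_k = 2, 2, -9/4, 89/24, -405/64, 8377/640, -15309/512, 506221/7168, -2814669/16384, 126627337/294912, …
ICs: h(0) = 2, h′(0) = 2, h′′(0) = -9/2.

f: a_k = 2, 3, -9/4, 27/8, -405/64, 1701/128, -15309/512, 72171/1024, -2814669/16384, 14073345/32768, …
g: a_k = 0, -1, 0, 1/3, 0, -1/5, 0, 1/7, 0, -1/9, …
Sum ⇒ L₀ = lclm(L_f,L_g) in ℚ(x)⟨Dx⟩.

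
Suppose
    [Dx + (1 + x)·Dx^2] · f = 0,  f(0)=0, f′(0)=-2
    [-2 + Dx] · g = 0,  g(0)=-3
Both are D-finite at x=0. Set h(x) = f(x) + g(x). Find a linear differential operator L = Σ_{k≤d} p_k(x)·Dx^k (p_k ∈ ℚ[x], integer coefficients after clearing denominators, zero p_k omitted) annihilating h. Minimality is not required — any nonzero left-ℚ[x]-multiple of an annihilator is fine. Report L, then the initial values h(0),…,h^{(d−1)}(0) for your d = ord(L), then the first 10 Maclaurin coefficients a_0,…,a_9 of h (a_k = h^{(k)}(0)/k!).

f: a_k = 0, -2, 1, -2/3, 1/2, -2/5, 1/3, -2/7, 1/4, -2/9, …
g: a_k = -3, -6, -6, -4, -2, -4/5, -4/15, -8/105, -2/105, -4/945, …
f+g: L₀ = lclm(L_f,L_g), ord ≤ 2+1.
L = (-8 - 4·x)·Dx + (-2 - 8·x - 4·x^2)·Dx^2 + (3 + 5·x + 2·x^2)·Dx^3  (order 3).
h: a_k = -3, -8, -5, -14/3, -3/2, -6/5, 1/15, -38/105, 97/420, -214/945, …
ICs: h(0) = -3, h′(0) = -8, h′′(0) = -10.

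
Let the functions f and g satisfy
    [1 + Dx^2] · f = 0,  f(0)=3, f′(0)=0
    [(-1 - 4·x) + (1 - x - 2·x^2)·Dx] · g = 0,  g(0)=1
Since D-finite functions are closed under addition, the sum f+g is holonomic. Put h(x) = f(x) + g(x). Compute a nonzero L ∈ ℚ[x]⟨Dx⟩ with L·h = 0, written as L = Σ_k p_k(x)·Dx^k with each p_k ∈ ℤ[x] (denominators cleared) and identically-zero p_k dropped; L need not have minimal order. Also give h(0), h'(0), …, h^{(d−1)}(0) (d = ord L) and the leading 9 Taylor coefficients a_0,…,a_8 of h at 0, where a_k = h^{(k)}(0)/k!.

f: a_k = 3, 0, -3/2, 0, 1/8, 0, -1/240, 0, 1/13440, …
g: a_k = 1, 1, 3, 5, 11, 21, 43, 85, 171, …
f+g: L₀ = lclm(L_f,L_g), ord ≤ 2+1.
L = (-31 - 146·x - 133·x^2 - 184·x^3 - 20·x^4 - 16·x^5) + (7 + 3·x - 3·x^2 - 37·x^3 - 42·x^4 - 12·x^5 - 8·x^6)·Dx + (-31 - 146·x - 133·x^2 - 184·x^3 - 20·x^4 - 16·x^5)·Dx^2 + (7 + 3·x - 3·x^2 - 37·x^3 - 42·x^4 - 12·x^5 - 8·x^6)·Dx^3  (order 3).
h: a_k = 4, 1, 3/2, 5, 89/8, 21, 10319/240, 85, 2298241/13440, …
ICs: h(0) = 4, h′(0) = 1, h′′(0) = 3.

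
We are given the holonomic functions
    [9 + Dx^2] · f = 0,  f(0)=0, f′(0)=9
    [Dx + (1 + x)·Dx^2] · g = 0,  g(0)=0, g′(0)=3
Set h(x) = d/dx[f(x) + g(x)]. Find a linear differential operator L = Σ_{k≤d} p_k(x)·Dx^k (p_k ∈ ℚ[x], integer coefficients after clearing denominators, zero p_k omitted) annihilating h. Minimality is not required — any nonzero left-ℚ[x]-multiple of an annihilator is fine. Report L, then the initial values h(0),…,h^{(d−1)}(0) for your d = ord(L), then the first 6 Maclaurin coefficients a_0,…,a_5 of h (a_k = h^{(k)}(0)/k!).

f: a_k = 0, 9, 0, -27/2, 0, 243/40, …
g: a_k = 0, 3, -3/2, 1, -3/4, 3/5, …
Sum ⇒ L₀ = lclm(L_f,L_g) in ℚ(x)⟨Dx⟩.
Derive L from L₀ (diff closure).
L = (135 + 162·x + 81·x^2) + (99 + 261·x + 243·x^2 + 81·x^3)·Dx + (15 + 18·x + 9·x^2)·Dx^2 + (11 + 29·x + 27·x^2 + 9·x^3)·Dx^3  (order 3).
h: a_k = 12, -3, -75/2, -3, 267/8, -3, …
ICs: h(0) = 12, h′(0) = -3, h′′(0) = -75.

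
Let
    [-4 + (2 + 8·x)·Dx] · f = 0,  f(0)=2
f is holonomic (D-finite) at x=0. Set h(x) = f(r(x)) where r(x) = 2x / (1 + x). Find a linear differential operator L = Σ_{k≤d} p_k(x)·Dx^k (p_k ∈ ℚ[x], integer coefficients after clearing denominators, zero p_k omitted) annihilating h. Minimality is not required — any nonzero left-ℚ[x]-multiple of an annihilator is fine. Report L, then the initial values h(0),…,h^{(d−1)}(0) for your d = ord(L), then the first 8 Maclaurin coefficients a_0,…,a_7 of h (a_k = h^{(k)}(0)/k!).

f: a_k = 2, 4, -4, 8, -20, 56, -168, 528, …
h₀=f(r): pull back L_f along r ⇒ L₀.
L = -4 + (1 + 10·x + 9·x^2)·Dx  (order 1).
h: a_k = 2, 8, -24, 104, -568, 3528, -23640, 166440, …
ICs: h(0) = 2.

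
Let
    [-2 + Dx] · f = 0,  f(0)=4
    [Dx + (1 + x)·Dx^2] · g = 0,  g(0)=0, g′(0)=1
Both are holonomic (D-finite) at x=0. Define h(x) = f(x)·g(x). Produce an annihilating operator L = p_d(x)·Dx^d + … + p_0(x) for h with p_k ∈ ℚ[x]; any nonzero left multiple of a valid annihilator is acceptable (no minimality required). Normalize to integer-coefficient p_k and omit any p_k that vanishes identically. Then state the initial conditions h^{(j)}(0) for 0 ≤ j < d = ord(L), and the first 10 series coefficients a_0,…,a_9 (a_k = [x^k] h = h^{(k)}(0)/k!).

L = (2 + 4·x) + (-3 - 4·x)·Dx + (1 + x)·Dx^2  (order 2).
h: a_k = 0, 4, 6, 16/3, 3, 22/15, 4/9, 68/315, -1/90, 11/189, …
ICs: h(0) = 0, h′(0) = 4.

f: a_k = 4, 8, 8, 16/3, 8/3, 16/15, 16/45, 32/315, 8/315, 16/2835, …
g: a_k = 0, 1, -1/2, 1/3, -1/4, 1/5, -1/6, 1/7, -1/8, 1/9, …
Product ⇒ symmetric product L₀, ord ≤ 2.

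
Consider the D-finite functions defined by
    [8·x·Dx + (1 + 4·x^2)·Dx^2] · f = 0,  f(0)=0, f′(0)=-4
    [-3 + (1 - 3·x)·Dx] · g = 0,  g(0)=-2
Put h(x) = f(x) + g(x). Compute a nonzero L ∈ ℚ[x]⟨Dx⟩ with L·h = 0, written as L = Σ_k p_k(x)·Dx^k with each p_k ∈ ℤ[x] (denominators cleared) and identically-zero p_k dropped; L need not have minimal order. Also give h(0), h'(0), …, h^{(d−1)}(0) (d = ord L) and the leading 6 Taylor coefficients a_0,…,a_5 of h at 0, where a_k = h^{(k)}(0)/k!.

f: a_k = 0, -4, 0, 16/3, 0, -64/5, …
g: a_k = -2, -6, -18, -54, -162, -486, …
L₀ := lclm(L_f,L_g); ord L₀ ≤ 2+1.
L = (24 - 288·x - 288·x^2)·Dx + (-31 + 24·x - 204·x^2 - 288·x^3)·Dx^2 + (3 - 5·x - 20·x^3 - 48·x^4)·Dx^3  (order 3).
h: a_k = -2, -10, -18, -146/3, -162, -2494/5, …
ICs: h(0) = -2, h′(0) = -10, h′′(0) = -36.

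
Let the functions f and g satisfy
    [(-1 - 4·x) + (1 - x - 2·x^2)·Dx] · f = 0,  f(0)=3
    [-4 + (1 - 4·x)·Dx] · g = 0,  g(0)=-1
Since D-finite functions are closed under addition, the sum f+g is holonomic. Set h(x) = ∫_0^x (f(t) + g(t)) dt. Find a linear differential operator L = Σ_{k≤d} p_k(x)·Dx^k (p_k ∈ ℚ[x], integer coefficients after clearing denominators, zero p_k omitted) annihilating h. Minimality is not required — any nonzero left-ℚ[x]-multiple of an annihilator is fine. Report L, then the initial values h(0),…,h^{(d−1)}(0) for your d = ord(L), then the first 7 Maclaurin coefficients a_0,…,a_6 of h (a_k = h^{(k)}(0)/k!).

L = (-8 - 144·x + 96·x^2 - 128·x^3)·Dx + (26 - 28·x - 120·x^2 + 128·x^3 - 256·x^4)·Dx^2 + (-3 + 19·x - 34·x^2 + 24·x^3 + 16·x^4 - 64·x^5)·Dx^3  (order 3).
h: a_k = 0, 2, -1/2, -7/3, -49/4, -223/5, -961/6, …
ICs: h(0) = 0, h′(0) = 2, h′′(0) = -1.

f: a_k = 3, 3, 9, 15, 33, 63, 129, …
g: a_k = -1, -4, -16, -64, -256, -1024, -4096, …
h₀=f+g: left-lcm gives L₀, ord ≤ 2.
∫: right-multiply L₀ by Dx.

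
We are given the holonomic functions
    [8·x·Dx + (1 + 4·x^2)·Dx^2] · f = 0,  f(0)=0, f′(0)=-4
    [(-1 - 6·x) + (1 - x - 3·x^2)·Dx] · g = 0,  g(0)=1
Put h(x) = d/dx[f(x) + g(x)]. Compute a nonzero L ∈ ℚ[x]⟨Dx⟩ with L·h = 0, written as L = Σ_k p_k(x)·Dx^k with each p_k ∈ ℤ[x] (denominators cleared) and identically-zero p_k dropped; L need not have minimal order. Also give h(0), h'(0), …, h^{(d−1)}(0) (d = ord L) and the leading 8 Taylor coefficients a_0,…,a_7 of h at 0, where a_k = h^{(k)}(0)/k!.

f: a_k = 0, -4, 0, 16/3, 0, -64/5, 0, 256/7, …
g: a_k = 1, 1, 4, 7, 19, 40, 97, 217, …
Weyl lclm of L_f,L_g ⇒ L₀ (ord ≤ 3).
Differentiate: ansatz ord ≤ ord L₀ ⇒ L.
L = (32 - 128·x - 1488·x^2 - 2880·x^3 - 8424·x^4 - 2592·x^6) + (-25 - 160·x - 214·x^2 - 1188·x^3 - 2628·x^4 - 6264·x^5 - 432·x^6 - 2592·x^7)·Dx + (4 + 9·x + 54·x^2 - 66·x^3 - x^4 - 444·x^5 - 720·x^6 - 144·x^7 - 432·x^8)·Dx^2  (order 2).
h: a_k = -3, 8, 37, 76, 136, 582, 1775, 4064, …
ICs: h(0) = -3, h′(0) = 8.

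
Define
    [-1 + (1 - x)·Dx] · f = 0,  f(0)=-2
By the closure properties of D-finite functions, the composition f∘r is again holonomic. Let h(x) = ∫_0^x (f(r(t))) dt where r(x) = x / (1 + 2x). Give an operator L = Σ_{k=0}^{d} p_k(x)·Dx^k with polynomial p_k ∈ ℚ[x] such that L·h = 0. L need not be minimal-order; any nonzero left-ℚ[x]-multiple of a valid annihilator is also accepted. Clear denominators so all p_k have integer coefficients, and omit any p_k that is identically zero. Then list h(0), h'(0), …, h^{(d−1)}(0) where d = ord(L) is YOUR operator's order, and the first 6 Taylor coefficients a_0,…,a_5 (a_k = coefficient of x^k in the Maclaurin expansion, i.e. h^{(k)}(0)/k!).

L = -Dx + (1 + 3·x + 2·x^2)·Dx^2  (order 2).
h: a_k = 0, -2, -1, 2/3, -1/2, 2/5, …
ICs: h(0) = 0, h′(0) = -2.

f: a_k = -2, -2, -2, -2, -2, -2, …
Change of var in L_f (x↦r) gives L₀.
Integrate: L := L₀·Dx.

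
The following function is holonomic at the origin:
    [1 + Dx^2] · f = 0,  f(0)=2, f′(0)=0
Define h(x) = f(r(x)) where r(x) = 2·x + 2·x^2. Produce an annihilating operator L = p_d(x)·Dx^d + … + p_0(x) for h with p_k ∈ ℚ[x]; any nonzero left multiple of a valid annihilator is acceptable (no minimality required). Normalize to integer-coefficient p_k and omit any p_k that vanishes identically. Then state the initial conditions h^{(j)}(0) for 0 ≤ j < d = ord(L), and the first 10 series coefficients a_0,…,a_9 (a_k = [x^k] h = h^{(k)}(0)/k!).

L = (4 + 24·x + 48·x^2 + 32·x^3) - 2·Dx + (1 + 2·x)·Dx^2  (order 2).
h: a_k = 2, 0, -4, -8, -8/3, 16/3, 352/45, 64/15, -416/315, -1088/315, …
ICs: h(0) = 2, h′(0) = 0.

f: a_k = 2, 0, -1, 0, 1/12, 0, -1/360, 0, 1/20160, 0, …
f∘r: x↦r, Dx↦Dx/r' in L_f ⇒ L₀.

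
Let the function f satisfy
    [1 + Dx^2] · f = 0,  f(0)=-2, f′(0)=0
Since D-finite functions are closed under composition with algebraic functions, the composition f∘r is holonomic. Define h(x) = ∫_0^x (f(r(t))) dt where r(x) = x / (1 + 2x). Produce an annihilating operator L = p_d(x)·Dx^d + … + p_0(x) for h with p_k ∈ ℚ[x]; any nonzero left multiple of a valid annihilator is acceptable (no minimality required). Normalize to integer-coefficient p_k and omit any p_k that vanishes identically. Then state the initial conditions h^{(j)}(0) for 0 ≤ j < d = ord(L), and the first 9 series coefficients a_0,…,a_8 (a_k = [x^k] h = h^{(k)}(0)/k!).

L = Dx + (4 + 24·x + 48·x^2 + 32·x^3)·Dx^2 + (1 + 8·x + 24·x^2 + 32·x^3 + 16·x^4)·Dx^3  (order 3).
h: a_k = 0, -2, 0, 1/3, -1, 143/60, -47/9, 3943/360, -1787/80, …
ICs: h(0) = 0, h′(0) = -2, h′′(0) = 0.

f: a_k = -2, 0, 1, 0, -1/12, 0, 1/360, 0, -1/20160, …
h₀=f(r): pull back L_f along r ⇒ L₀.
∫: right-multiply L₀ by Dx.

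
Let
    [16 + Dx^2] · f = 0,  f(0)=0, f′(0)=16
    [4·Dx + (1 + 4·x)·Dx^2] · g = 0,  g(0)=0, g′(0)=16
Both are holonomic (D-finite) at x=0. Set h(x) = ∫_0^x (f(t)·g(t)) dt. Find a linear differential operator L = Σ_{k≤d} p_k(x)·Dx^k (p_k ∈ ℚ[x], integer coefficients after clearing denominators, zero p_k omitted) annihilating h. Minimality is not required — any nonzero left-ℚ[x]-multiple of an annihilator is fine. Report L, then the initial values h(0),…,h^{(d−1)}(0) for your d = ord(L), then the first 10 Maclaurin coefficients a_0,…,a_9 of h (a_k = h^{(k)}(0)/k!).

f: a_k = 0, 16, 0, -128/3, 0, 512/15, 0, -4096/315, 0, 8192/2835, …
g: a_k = 0, 16, -32, 256/3, -256, 4096/5, -8192/3, 65536/7, -32768, 1048576/9, …
Product ⇒ symmetric product L₀, ord ≤ 4.
∫: right-multiply L₀ by Dx.
L = (-768 + 6144·x + 77824·x^2 + 262144·x^3 + 262144·x^4)·Dx + (256 + 5120·x + 24576·x^2 + 32768·x^3)·Dx^2 + (1280·x + 10752·x^2 + 32768·x^3 + 32768·x^4)·Dx^3 + (16 + 320·x + 1536·x^2 + 2048·x^3)·Dx^4 + (3 + 56·x + 368·x^2 + 1024·x^3 + 1024·x^4)·Dx^5  (order 5).
h: a_k = 0, 0, 0, 256/3, -128, 2048/15, -4096/9, 90112/63, -63488/15, 7405568/567, …
ICs: h(0) = 0, h′(0) = 0, h′′(0) = 0, h′′′(0) = 512, h′′′′(0) = -3072.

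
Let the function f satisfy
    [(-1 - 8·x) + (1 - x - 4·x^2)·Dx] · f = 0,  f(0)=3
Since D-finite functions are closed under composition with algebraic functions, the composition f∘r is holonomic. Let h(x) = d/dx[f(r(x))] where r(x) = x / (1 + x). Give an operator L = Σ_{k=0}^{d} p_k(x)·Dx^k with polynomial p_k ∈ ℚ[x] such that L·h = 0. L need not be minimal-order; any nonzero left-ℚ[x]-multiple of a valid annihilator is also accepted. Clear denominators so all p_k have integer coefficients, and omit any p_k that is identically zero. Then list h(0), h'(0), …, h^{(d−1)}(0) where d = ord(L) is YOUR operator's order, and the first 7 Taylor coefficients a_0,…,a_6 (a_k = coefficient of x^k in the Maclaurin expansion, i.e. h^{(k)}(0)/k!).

L = (8 + 24·x + 120·x^2 + 72·x^3) + (-1 - 11·x - 15·x^2 + 31·x^3 + 36·x^4)·Dx  (order 1).
h: a_k = 3, 24, 0, 192, -240, 1440, -3024, …
ICs: h(0) = 3.

f: a_k = 3, 3, 15, 27, 87, 195, 543, …
f∘r: x↦r, Dx↦Dx/r' in L_f ⇒ L₀.
Differentiate: ansatz ord ≤ ord L₀ ⇒ L.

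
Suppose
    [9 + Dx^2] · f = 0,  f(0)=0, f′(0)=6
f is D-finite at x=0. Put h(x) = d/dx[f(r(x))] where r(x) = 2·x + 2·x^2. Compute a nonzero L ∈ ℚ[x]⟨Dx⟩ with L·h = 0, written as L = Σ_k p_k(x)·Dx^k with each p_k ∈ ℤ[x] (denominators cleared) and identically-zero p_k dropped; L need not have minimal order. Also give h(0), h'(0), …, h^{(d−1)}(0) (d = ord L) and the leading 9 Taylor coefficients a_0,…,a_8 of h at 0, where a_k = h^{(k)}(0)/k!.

L = (48 + 288·x + 864·x^2 + 1152·x^3 + 576·x^4) + (-6 - 12·x)·Dx + (1 + 4·x + 4·x^2)·Dx^2  (order 2).
h: a_k = 12, 24, -216, -864, -432, 3456, 41472/5, 20736/5, -513216/35, …
ICs: h(0) = 12, h′(0) = 24.

f: a_k = 0, 6, 0, -9, 0, 81/20, 0, -243/280, 0, …
f∘r: x↦r, Dx↦Dx/r' in L_f ⇒ L₀.
h₀' ⇒ L via d/dx closure of L₀.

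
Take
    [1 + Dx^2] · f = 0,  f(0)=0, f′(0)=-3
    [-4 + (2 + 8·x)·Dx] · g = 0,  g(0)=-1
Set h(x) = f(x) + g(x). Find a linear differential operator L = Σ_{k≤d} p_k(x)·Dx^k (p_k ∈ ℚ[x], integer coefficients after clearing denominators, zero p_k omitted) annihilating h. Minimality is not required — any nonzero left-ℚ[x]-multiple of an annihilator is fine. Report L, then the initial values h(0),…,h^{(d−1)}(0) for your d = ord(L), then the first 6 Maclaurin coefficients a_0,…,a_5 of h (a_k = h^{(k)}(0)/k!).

f: a_k = 0, -3, 0, 1/2, 0, -1/40, …
g: a_k = -1, -2, 2, -4, 10, -28, …
L₀ := lclm(L_f,L_g); ord L₀ ≤ 2+1.
L = (-26 - 16·x - 32·x^2) + (-3 - 4·x + 48·x^2 + 64·x^3)·Dx + (-26 - 16·x - 32·x^2)·Dx^2 + (-3 - 4·x + 48·x^2 + 64·x^3)·Dx^3  (order 3).
h: a_k = -1, -5, 2, -7/2, 10, -1121/40, …
ICs: h(0) = -1, h′(0) = -5, h′′(0) = 4.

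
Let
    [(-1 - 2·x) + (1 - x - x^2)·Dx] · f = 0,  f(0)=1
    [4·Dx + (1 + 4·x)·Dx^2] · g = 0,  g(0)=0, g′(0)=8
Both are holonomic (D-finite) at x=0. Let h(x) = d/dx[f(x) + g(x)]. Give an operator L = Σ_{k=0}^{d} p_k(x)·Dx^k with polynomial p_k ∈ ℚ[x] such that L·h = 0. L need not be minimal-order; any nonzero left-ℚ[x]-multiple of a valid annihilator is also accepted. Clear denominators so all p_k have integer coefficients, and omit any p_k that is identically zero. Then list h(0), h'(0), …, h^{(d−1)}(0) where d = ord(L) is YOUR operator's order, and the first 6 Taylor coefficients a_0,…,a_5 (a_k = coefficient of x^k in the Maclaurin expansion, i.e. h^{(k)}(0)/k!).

f: a_k = 1, 1, 2, 3, 5, 8, …
g: a_k = 0, 8, -16, 128/3, -128, 2048/5, …
Weyl lclm of L_f,L_g ⇒ L₀ (ord ≤ 3).
h₀' ⇒ L via d/dx closure of L₀.
L = (100 + 272·x + 392·x^2 + 144·x^3 + 96·x^4) + (-7 + 96·x + 434·x^2 + 540·x^3 + 304·x^4 + 160·x^5)·Dx + (-4 - 25·x - 28·x^2 + 46·x^3 + 73·x^4 + 76·x^5 + 32·x^6)·Dx^2  (order 2).
h: a_k = 9, -28, 137, -492, 2088, -8114, …
ICs: h(0) = 9, h′(0) = -28.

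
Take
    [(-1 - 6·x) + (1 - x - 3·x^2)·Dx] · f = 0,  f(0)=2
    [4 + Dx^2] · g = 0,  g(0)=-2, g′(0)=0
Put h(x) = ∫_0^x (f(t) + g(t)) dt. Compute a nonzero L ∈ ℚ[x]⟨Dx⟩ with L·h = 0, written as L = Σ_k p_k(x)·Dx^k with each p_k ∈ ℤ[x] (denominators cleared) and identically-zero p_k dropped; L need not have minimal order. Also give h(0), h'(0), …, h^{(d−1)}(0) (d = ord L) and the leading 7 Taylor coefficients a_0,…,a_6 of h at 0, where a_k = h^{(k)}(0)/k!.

f: a_k = 2, 2, 8, 14, 38, 80, 194, …
g: a_k = -2, 0, 4, 0, -4/3, 0, 8/45, …
Weyl lclm of L_f,L_g ⇒ L₀ (ord ≤ 3).
Integrate: L := L₀·Dx.
L = (92 + 608·x + 512·x^2 + 1104·x^3 + 360·x^4 + 432·x^5)·Dx + (-24 + 4·x + 24·x^2 + 80·x^3 + 180·x^4 + 216·x^5 + 216·x^6)·Dx^2 + (23 + 152·x + 128·x^2 + 276·x^3 + 90·x^4 + 108·x^5)·Dx^3 + (-6 + x + 6·x^2 + 20·x^3 + 45·x^4 + 54·x^5 + 54·x^6)·Dx^4  (order 4).
h: a_k = 0, 0, 1, 4, 7/2, 22/3, 40/3, …
ICs: h(0) = 0, h′(0) = 0, h′′(0) = 2, h′′′(0) = 24.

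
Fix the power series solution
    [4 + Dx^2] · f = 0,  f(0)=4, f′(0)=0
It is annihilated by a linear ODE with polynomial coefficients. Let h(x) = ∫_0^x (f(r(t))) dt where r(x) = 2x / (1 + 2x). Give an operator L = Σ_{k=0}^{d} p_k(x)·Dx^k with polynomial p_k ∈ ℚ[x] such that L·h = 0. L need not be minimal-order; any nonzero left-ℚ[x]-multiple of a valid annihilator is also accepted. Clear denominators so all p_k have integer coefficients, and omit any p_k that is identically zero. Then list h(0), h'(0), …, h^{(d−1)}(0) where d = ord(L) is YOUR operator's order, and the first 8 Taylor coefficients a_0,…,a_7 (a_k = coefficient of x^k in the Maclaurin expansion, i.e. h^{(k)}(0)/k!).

f: a_k = 4, 0, -8, 0, 8/3, 0, -16/45, 0, …
Change of var in L_f (x↦r) gives L₀.
h=∫h₀ ⇒ L = L₀·Dx.
L = 16·Dx + (4 + 24·x + 48·x^2 + 32·x^3)·Dx^2 + (1 + 8·x + 24·x^2 + 32·x^3 + 16·x^4)·Dx^3  (order 3).
h: a_k = 0, 4, 0, -32/3, 32, -1024/15, 1024/9, -5632/45, …
ICs: h(0) = 0, h′(0) = 4, h′′(0) = 0.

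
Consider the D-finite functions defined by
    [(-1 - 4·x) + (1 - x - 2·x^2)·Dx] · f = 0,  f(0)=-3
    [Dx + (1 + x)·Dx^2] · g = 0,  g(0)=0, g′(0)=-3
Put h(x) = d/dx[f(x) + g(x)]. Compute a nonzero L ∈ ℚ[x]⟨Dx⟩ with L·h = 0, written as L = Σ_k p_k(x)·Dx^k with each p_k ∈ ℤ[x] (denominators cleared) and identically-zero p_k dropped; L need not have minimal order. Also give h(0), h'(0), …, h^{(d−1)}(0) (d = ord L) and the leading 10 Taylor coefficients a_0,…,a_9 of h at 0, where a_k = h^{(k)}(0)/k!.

f: a_k = -3, -3, -9, -15, -33, -63, -129, -255, -513, -1023, …
g: a_k = 0, -3, 3/2, -1, 3/4, -3/5, 1/2, -3/7, 3/8, -1/3, …
Weyl lclm of L_f,L_g ⇒ L₀ (ord ≤ 3).
Derive L from L₀ (diff closure).
L = (42 + 144·x + 144·x^2 + 96·x^3) + (28 + 172·x + 312·x^2 + 328·x^3 + 160·x^4)·Dx + (-7 - 14·x + 5·x^2 + 56·x^3 + 76·x^4 + 32·x^5)·Dx^2  (order 2).
h: a_k = -6, -15, -48, -129, -318, -771, -1788, -4101, -9210, -20487, …
ICs: h(0) = -6, h′(0) = -15.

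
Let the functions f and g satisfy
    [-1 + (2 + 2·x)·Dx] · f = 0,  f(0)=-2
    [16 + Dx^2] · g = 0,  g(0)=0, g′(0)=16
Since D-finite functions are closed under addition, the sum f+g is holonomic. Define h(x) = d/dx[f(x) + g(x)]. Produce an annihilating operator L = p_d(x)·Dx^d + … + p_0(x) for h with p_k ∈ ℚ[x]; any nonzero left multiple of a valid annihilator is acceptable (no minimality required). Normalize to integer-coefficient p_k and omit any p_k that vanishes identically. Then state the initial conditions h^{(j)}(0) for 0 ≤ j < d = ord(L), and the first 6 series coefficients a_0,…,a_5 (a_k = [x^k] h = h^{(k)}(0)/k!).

L = (-1264 - 2048·x - 1024·x^2) + (-2144 - 6240·x - 6144·x^2 - 2048·x^3)·Dx + (-79 - 128·x - 64·x^2)·Dx^2 + (-134 - 390·x - 384·x^2 - 128·x^3)·Dx^3  (order 3).
h: a_k = 15, 1/2, -1027/8, 5/16, 65431/384, 63/256, …
ICs: h(0) = 15, h′(0) = 1/2, h′′(0) = -1027/4.

f: a_k = -2, -1, 1/4, -1/8, 5/64, -7/128, …
g: a_k = 0, 16, 0, -128/3, 0, 512/15, …
h₀=f+g: left-lcm gives L₀, ord ≤ 3.
Derive L from L₀ (diff closure).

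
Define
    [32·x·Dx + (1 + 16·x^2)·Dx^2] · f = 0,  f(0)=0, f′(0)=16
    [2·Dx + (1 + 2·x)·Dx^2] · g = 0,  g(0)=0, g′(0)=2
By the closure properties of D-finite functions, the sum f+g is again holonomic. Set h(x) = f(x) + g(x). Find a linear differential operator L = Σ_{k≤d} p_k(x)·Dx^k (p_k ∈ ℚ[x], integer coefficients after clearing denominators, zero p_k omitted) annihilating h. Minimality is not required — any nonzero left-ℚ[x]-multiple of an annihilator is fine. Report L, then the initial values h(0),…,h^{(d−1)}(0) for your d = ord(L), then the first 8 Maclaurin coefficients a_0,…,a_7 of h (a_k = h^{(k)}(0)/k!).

L = (-32 - 192·x + 1536·x^2 + 1024·x^3)·Dx + (-20 - 64·x + 576·x^2 + 3072·x^3 + 2048·x^4)·Dx^2 + (-1 + 14·x + 32·x^2 + 256·x^3 + 768·x^4 + 512·x^5)·Dx^3  (order 3).
h: a_k = 0, 18, -2, -248/3, -4, 4128/5, -32/3, -9344, …
ICs: h(0) = 0, h′(0) = 18, h′′(0) = -4.

f: a_k = 0, 16, 0, -256/3, 0, 4096/5, 0, -65536/7, …
g: a_k = 0, 2, -2, 8/3, -4, 32/5, -32/3, 128/7, …
L₀ := lclm(L_f,L_g); ord L₀ ≤ 2+2.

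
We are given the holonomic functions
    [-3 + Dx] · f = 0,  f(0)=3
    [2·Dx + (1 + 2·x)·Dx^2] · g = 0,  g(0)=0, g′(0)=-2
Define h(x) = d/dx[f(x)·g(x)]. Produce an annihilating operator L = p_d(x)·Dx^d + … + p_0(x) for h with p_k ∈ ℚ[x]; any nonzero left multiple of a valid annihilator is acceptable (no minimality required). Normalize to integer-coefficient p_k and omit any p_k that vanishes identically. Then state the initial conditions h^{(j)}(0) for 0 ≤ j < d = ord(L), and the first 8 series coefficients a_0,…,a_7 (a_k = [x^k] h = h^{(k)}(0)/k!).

f: a_k = 3, 9, 27/2, 27/2, 81/8, 243/40, 243/80, 729/560, …
g: a_k = 0, -2, 2, -8/3, 4, -32/5, 32/3, -128/7, …
h₀=f·g: eliminate ⇒ L₀, order ≤ 1·2.
h₀' ⇒ L via d/dx closure of L₀.
L = (15 + 36·x + 108·x^2) + (-8 - 36·x - 72·x^2)·Dx + (1 + 8·x + 12·x^2)·Dx^2  (order 2).
h: a_k = -6, -24, -51, -48, -249/4, 3, -3411/40, 672/5, …
ICs: h(0) = -6, h′(0) = -24.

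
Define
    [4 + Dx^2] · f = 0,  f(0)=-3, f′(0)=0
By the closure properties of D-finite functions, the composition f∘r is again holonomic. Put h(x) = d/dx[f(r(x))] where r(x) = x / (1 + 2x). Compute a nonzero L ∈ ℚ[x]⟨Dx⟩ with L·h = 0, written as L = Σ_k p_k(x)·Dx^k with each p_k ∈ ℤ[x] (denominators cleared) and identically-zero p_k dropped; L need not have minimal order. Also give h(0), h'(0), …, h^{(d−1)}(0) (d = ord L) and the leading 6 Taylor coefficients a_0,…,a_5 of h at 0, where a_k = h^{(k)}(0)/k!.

f: a_k = -3, 0, 6, 0, -2, 0, …
L₀ from L_f via x↦r, Dx↦r'^{-1}Dx.
h=h₀': d/dx-closure on L₀ ⇒ L.
L = (28 + 96·x + 96·x^2) + (12 + 72·x + 144·x^2 + 96·x^3)·Dx + (1 + 8·x + 24·x^2 + 32·x^3 + 16·x^4)·Dx^2  (order 2).
h: a_k = 0, 12, -72, 280, -880, 12008/5, …
ICs: h(0) = 0, h′(0) = 12.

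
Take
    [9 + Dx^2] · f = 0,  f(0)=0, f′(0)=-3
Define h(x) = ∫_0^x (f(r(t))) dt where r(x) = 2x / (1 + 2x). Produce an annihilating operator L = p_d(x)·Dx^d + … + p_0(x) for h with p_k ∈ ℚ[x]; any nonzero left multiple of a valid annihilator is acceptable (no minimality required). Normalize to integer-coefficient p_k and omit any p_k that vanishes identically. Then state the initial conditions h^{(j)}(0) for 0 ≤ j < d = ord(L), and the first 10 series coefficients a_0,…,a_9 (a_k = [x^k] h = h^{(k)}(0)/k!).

L = 36·Dx + (4 + 24·x + 48·x^2 + 32·x^3)·Dx^2 + (1 + 8·x + 24·x^2 + 32·x^3 + 16·x^4)·Dx^3  (order 3).
h: a_k = 0, 0, -3, 4, 3, -168/5, 586/5, -2040/7, 19353/35, -10096/15, …
ICs: h(0) = 0, h′(0) = 0, h′′(0) = -6.

f: a_k = 0, -3, 0, 9/2, 0, -81/40, 0, 243/560, 0, -243/4480, …
Substitute x→r, Dx→(1/r')Dx; clear ⇒ L₀.
h=∫₀ˣh₀: take L = L₀·Dx.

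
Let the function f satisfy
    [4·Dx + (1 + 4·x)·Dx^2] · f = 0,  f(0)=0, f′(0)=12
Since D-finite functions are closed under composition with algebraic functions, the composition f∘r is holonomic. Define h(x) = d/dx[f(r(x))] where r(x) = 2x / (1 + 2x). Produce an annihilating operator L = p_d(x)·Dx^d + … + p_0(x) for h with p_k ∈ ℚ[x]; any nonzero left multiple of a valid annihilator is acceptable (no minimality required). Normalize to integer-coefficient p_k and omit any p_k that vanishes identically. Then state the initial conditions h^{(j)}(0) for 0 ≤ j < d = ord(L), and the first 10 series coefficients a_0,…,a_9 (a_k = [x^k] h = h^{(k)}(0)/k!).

L = (12 + 40·x) + (1 + 12·x + 20·x^2)·Dx  (order 1).
h: a_k = 24, -288, 2976, -29952, 299904, -2999808, 29999616, -299999232, 2999998464, -29999996928, …
ICs: h(0) = 24.

f: a_k = 0, 12, -24, 64, -192, 3072/5, -2048, 49152/7, -24576, 262144/3, …
Substitute x→r, Dx→(1/r')Dx; clear ⇒ L₀.
h=h₀': d/dx-closure on L₀ ⇒ L.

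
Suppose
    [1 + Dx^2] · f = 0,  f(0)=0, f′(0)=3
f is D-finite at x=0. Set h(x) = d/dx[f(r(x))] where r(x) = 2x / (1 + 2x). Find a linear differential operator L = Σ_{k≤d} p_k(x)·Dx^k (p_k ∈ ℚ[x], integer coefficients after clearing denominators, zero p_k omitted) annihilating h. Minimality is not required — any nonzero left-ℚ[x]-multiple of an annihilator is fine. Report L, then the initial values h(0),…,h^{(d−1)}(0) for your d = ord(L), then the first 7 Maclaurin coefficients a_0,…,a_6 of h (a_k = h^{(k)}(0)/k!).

L = (28 + 96·x + 96·x^2) + (12 + 72·x + 144·x^2 + 96·x^3)·Dx + (1 + 8·x + 24·x^2 + 32·x^3 + 16·x^4)·Dx^2  (order 2).
h: a_k = 6, -24, 60, -96, 4, 720, -55448/15, …
ICs: h(0) = 6, h′(0) = -24.

f: a_k = 0, 3, 0, -1/2, 0, 1/40, 0, …
L₀ from L_f via x↦r, Dx↦r'^{-1}Dx.
Differentiate: ansatz ord ≤ ord L₀ ⇒ L.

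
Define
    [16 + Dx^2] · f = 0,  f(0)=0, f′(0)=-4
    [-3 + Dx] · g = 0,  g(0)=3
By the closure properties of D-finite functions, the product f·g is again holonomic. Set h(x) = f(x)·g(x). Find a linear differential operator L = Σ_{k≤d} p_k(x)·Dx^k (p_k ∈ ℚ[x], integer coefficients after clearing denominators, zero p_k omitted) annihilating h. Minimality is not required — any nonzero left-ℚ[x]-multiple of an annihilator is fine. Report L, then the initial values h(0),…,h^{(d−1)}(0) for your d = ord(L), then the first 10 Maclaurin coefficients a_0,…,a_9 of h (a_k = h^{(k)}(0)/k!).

L = 25 - 6·Dx + Dx^2  (order 2).
h: a_k = 0, -12, -36, -22, 42, 779/10, 429/10, -4031/420, -527/20, -430441/30240, …
ICs: h(0) = 0, h′(0) = -12.

f: a_k = 0, -4, 0, 32/3, 0, -128/15, 0, 1024/315, 0, -2048/2835, …
g: a_k = 3, 9, 27/2, 27/2, 81/8, 243/40, 243/80, 729/560, 2187/4480, 729/4480, …
L₀ := L_f ⊗_s L_g (sym. prod.), ord ≤ 2.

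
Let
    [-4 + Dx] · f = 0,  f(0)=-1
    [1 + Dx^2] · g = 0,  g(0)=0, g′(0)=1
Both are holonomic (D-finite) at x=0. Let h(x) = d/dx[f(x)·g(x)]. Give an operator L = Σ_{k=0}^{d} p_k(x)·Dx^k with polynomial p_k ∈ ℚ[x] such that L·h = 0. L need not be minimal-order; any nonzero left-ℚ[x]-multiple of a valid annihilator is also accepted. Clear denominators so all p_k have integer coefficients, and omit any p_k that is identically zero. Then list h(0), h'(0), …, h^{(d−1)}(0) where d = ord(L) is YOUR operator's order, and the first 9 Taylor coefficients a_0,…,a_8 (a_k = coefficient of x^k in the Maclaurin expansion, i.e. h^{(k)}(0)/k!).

f: a_k = -1, -4, -8, -32/3, -32/3, -128/15, -256/45, -1024/315, -512/315, …
g: a_k = 0, 1, 0, -1/6, 0, 1/120, 0, -1/5040, 0, …
Product ⇒ symmetric product L₀, ord ≤ 2.
Differentiate: ansatz ord ≤ ord L₀ ⇒ L.
L = 17 - 8·Dx + Dx^2  (order 2).
h: a_k = -1, -8, -47/2, -40, -1121/24, -611/15, -20047/720, -46/3, -277441/40320, …
ICs: h(0) = -1, h′(0) = -8.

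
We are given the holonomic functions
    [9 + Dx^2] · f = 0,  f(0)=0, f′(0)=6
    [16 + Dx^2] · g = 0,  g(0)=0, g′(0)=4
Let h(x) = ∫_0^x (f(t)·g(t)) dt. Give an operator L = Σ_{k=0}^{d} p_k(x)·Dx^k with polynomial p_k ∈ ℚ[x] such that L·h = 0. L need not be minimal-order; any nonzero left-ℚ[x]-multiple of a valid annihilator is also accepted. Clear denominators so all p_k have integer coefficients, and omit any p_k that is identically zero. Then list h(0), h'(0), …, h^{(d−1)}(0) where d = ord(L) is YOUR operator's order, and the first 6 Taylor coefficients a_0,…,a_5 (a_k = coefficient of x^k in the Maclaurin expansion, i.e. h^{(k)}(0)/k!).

f: a_k = 0, 6, 0, -9, 0, 81/20, …
g: a_k = 0, 4, 0, -32/3, 0, 128/15, …
f·g: L₀ = L_f ⊗_s L_g, ord ≤ 2·2.
Integrate: L := L₀·Dx.
L = 49·Dx + 50·Dx^3 + Dx^5  (order 5).
h: a_k = 0, 0, 0, 8, 0, -20, …
ICs: h(0) = 0, h′(0) = 0, h′′(0) = 0, h′′′(0) = 48, h′′′′(0) = 0.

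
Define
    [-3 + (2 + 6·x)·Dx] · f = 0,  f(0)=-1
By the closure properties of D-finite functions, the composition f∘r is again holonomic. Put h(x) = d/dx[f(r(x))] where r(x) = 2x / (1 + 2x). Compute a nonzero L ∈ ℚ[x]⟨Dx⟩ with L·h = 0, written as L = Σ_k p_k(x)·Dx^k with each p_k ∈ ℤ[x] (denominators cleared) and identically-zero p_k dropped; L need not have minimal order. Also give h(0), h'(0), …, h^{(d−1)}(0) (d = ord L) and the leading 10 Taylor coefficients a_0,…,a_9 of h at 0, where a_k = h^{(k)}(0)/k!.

L = (-7 - 32·x) + (-1 - 10·x - 16·x^2)·Dx  (order 1).
h: a_k = -3, 21, -261/2, 1677/2, -45345/8, 318915/8, -4608345/16, 33903165/16, -2020675545/128, 15193591815/128, …
ICs: h(0) = -3.

f: a_k = -1, -3/2, 9/8, -27/16, 405/128, -1701/256, 15309/1024, -72171/2048, 2814669/32768, -14073345/65536, …
Substitute x→r, Dx→(1/r')Dx; clear ⇒ L₀.
Derive L from L₀ (diff closure).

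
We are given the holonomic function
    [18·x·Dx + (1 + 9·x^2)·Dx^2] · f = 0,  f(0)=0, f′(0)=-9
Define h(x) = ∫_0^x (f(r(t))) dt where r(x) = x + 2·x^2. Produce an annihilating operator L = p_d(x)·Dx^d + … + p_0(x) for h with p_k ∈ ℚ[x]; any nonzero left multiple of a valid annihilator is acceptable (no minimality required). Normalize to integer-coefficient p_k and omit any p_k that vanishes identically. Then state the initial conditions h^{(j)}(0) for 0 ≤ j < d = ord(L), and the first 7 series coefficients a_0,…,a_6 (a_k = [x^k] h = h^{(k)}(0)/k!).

f: a_k = 0, -9, 0, 27, 0, -729/5, 0, …
Change of var in L_f (x↦r) gives L₀.
h=∫h₀ ⇒ L = L₀·Dx.
L = (-4 + 18·x + 144·x^2 + 432·x^3 + 432·x^4)·Dx^2 + (1 + 4·x + 9·x^2 + 72·x^3 + 180·x^4 + 144·x^5)·Dx^3  (order 3).
h: a_k = 0, 0, -9/2, -6, 27/4, 162/5, 297/10, …
ICs: h(0) = 0, h′(0) = 0, h′′(0) = -9.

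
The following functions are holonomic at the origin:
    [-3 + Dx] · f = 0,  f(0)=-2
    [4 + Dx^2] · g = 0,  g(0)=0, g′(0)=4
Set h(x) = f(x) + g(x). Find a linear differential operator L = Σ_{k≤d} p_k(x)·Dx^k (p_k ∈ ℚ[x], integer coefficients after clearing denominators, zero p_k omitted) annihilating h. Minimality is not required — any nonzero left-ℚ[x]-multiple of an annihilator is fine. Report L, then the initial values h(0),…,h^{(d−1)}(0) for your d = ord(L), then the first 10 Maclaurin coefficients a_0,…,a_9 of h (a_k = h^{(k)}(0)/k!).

L = -12 + 4·Dx - 3·Dx^2 + Dx^3  (order 3).
h: a_k = -2, -2, -9, -35/3, -27/4, -211/60, -81/40, -463/504, -729/2240, -19171/181440, …
ICs: h(0) = -2, h′(0) = -2, h′′(0) = -18.

f: a_k = -2, -6, -9, -9, -27/4, -81/20, -81/40, -243/280, -729/2240, -243/2240, …
g: a_k = 0, 4, 0, -8/3, 0, 8/15, 0, -16/315, 0, 8/2835, …
f+g: L₀ = lclm(L_f,L_g), ord ≤ 1+2.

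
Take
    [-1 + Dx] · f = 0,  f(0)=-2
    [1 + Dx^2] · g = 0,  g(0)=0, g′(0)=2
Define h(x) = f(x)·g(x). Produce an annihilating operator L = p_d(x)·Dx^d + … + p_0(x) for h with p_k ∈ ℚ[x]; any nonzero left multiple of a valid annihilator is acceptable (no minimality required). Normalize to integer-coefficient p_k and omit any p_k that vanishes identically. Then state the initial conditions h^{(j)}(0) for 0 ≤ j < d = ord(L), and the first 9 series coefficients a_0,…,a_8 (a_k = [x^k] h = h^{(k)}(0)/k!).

f: a_k = -2, -2, -1, -1/3, -1/12, -1/60, -1/360, -1/2520, -1/20160, …
g: a_k = 0, 2, 0, -1/3, 0, 1/60, 0, -1/2520, 0, …
f·g: L₀ = L_f ⊗_s L_g, ord ≤ 1·2.
L = 2 - 2·Dx + Dx^2  (order 2).
h: a_k = 0, -4, -4, -4/3, 0, 2/15, 2/45, 2/315, 0, …
ICs: h(0) = 0, h′(0) = -4.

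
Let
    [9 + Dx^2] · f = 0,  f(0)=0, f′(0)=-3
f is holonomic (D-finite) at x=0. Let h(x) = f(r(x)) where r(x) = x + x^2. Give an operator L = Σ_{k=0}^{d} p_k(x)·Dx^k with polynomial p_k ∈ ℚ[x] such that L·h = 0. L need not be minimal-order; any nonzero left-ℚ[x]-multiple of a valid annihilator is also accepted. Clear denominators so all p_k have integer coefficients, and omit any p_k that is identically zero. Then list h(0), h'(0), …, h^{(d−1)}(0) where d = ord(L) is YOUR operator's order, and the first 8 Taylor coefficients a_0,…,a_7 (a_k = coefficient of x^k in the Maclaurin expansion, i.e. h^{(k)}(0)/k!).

f: a_k = 0, -3, 0, 9/2, 0, -81/40, 0, 243/560, …
L₀ from L_f via x↦r, Dx↦r'^{-1}Dx.
L = (9 + 54·x + 108·x^2 + 72·x^3) - 2·Dx + (1 + 2·x)·Dx^2  (order 2).
h: a_k = 0, -3, -3, 9/2, 27/2, 459/40, -45/8, -11097/560, …
ICs: h(0) = 0, h′(0) = -3.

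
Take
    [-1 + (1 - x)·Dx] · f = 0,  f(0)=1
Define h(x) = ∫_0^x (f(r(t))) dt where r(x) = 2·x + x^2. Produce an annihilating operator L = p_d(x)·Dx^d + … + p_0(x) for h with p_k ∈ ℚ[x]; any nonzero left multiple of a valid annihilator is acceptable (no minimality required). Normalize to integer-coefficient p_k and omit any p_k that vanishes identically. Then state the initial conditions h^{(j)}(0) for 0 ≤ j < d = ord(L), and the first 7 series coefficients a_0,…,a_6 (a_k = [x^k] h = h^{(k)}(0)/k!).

f: a_k = 1, 1, 1, 1, 1, 1, 1, …
h₀=f(r): pull back L_f along r ⇒ L₀.
Integrate: L := L₀·Dx.
L = (2 + 2·x)·Dx + (-1 + 2·x + x^2)·Dx^2  (order 2).
h: a_k = 0, 1, 1, 5/3, 3, 29/5, 35/3, …
ICs: h(0) = 0, h′(0) = 1.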